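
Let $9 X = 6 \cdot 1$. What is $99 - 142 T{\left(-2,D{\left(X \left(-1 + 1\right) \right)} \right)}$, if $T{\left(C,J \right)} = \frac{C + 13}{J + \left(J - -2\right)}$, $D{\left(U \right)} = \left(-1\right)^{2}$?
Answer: $- \frac{583}{2} \approx -291.5$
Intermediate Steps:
$X = \frac{2}{3}$ ($X = \frac{6 \cdot 1}{9} = \frac{1}{9} \cdot 6 = \frac{2}{3} \approx 0.66667$)
$D{\left(U \right)} = 1$
$T{\left(C,J \right)} = \frac{13 + C}{2 + 2 J}$ ($T{\left(C,J \right)} = \frac{13 + C}{J + \left(J + 2\right)} = \frac{13 + C}{J + \left(2 + J\right)} = \frac{13 + C}{2 + 2 J}$)
$99 - 142 T{\left(-2,D{\left(X \left(-1 + 1\right) \right)} \right)} = 99 - 142 \frac{13 - 2}{2 \left(1 + 1\right)} = 99 - 142 \cdot \frac{1}{2} \cdot \frac{1}{2} \cdot 11 = 99 - \frac{781}{2} = - \frac{583}{2}$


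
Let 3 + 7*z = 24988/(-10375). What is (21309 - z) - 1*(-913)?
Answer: 1613928863/72625 ≈ 22223.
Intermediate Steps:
z = -56113/72625 (z = -3/7 + (24988/(-10375))/7 = -3/7 + (24988*(-1/10375))/7 = -3/7 + (⅐)*(-24988/10375) = -3/7 - 24988/72625 = -56113/72625 ≈ -0.77264)
(21309 - z) - 1*(-913) = (21309 - 1*(-56113/72625)) - 1*(-913) = (21309 + 56113/72625) + 913 = 1547622238/72625 + 913 = 1613928863/72625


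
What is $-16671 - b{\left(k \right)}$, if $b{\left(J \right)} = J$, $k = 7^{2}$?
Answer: $-16720$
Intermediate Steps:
$k = 49$
$-16671 - b{\left(k \right)} = -16671 - 49 = -16720$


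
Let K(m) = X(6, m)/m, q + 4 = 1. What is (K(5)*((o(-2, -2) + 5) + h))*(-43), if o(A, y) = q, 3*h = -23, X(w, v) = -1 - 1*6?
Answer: -5117/15 ≈ -341.13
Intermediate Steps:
q = -3 (q = -4 + 1 = -3)
X(w, v) = -7 (X(w, v) = -1 - 6 = -7)
h = -23/3 (h = (⅓)*(-23) = -23/3 ≈ -7.6667)
o(A, y) = -3
K(m) = -7/m
(K(5)*((o(-2, -2) + 5) + h))*(-43) = ((-7/5)*((-3 + 5) - 23/3))*(-43) = ((-7*⅕)*(2 - 23/3))*(-43) = -7/5*(-17/3)*(-43) = (119/15)*(-43) = -5117/15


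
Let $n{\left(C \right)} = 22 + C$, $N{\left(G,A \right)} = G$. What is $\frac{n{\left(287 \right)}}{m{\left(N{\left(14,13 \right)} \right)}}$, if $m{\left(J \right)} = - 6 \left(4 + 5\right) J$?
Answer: $- \frac{103}{252} \approx -0.40873$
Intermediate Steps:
$m{\left(J \right)} = - 54 J$ ($m{\left(J \right)} = \left(-6\right) 9 J = - 54 J$)
$\frac{n{\left(287 \right)}}{m{\left(N{\left(14,13 \right)} \right)}} = \frac{22 + 287}{\left(-54\right) 14} = \frac{309}{-756} = 309 \left(- \frac{1}{756}\right) = - \frac{103}{252}$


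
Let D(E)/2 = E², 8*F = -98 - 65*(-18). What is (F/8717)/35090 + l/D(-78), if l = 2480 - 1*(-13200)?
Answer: 299762041307/232621382565 ≈ 1.2886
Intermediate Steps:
F = 134 (F = (-98 - 65*(-18))/8 = (-98 + 1170)/8 = (⅛)*1072 = 134)
l = 15680 (l = 2480 + 13200 = 15680)
D(E) = 2*E²
(F/8717)/35090 + l/D(-78) = (134/8717)/35090 + 15680/((2*(-78)²)) = (134*(1/8717))*(1/35090) + 15680/((2*6084)) = (134/8717)*(1/35090) + 15680/12168 = 67/152939765 + 15680*(1/12168) = 67/152939765 + 1960/1521 = 299762041307/232621382565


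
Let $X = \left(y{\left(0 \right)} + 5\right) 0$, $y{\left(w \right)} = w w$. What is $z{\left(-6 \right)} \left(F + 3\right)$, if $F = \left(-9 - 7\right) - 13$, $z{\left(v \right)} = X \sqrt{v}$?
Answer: $0$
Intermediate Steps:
$y{\left(w \right)} = w^{2}$
$X = 0$ ($X = \left(0^{2} + 5\right) 0 = \left(0 + 5\right) 0 = 5 \cdot 0 = 0$)
$z{\left(v \right)} = 0$ ($z{\left(v \right)} = 0 \sqrt{v} = 0$)
$F = -29$ ($F = -16 - 13 = -29$)
$z{\left(-6 \right)} \left(F + 3\right) = 0 \left(-29 + 3\right) = 0 \left(-26\right) = 0$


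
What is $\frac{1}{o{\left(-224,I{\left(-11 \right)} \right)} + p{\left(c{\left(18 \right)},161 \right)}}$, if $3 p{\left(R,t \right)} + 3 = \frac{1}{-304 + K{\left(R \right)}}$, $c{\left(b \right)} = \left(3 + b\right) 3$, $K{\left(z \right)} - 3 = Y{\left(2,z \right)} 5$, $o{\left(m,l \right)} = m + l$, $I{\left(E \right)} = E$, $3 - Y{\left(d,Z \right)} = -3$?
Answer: $- \frac{813}{191869} \approx -0.0042373$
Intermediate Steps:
$Y{\left(d,Z \right)} = 6$ ($Y{\left(d,Z \right)} = 3 - -3 = 3 + 3 = 6$)
$o{\left(m,l \right)} = l + m$
$K{\left(z \right)} = 33$ ($K{\left(z \right)} = 3 + 6 \cdot 5 = 3 + 30 = 33$)
$c{\left(b \right)} = 9 + 3 b$
$p{\left(R,t \right)} = - \frac{814}{813}$ ($p{\left(R,t \right)} = -1 + \frac{1}{3 \left(-304 + 33\right)} = -1 + \frac{1}{3 \left(-271\right)} = -1 + \frac{1}{3} \left(- \frac{1}{271}\right) = -1 - \frac{1}{813} = - \frac{814}{813}$)
$\frac{1}{o{\left(-224,I{\left(-11 \right)} \right)} + p{\left(c{\left(18 \right)},161 \right)}} = \frac{1}{\left(-11 - 224\right) - \frac{814}{813}} = \frac{1}{-235 - \frac{814}{813}} = \frac{1}{- \frac{191869}{813}} = - \frac{813}{191869}$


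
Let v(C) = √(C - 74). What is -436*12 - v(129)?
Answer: -5232 - √55 ≈ -5239.4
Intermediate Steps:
v(C) = √(-74 + C)
-436*12 - v(129) = -436*12 - √(-74 + 129) = -5232 - √55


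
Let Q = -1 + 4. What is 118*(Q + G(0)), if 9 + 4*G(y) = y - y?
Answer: 177/2 ≈ 88.500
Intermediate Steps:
G(y) = -9/4 (G(y) = -9/4 + (y - y)/4 = -9/4 + (1/4)*0 = -9/4 + 0 = -9/4)
Q = 3
118*(Q + G(0)) = 118*(3 - 9/4) = 118*(3/4) = 177/2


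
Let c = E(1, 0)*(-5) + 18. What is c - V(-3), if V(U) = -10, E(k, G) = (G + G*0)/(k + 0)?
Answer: 28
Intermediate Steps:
E(k, G) = G/k (E(k, G) = (G + 0)/k = G/k)
c = 18 (c = (0/1)*(-5) + 18 = (0*1)*(-5) + 18 = 0*(-5) + 18 = 0 + 18 = 18)
c - V(-3) = 18 - 1*(-10) = 18 + 10 = 28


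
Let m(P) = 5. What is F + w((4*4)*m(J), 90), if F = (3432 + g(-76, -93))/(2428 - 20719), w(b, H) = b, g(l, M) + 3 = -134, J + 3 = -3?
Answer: 1459985/18291 ≈ 79.820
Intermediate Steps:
J = -6 (J = -3 - 3 = -6)
g(l, M) = -137 (g(l, M) = -3 - 134 = -137)
F = -3295/18291 (F = (3432 - 137)/(2428 - 20719) = 3295/(-18291) = 3295*(-1/18291) = -3295/18291 ≈ -0.18014)
F + w((4*4)*m(J), 90) = -3295/18291 + (4*4)*5 = -3295/18291 + 16*5 = -3295/18291 + 80 = 1459985/18291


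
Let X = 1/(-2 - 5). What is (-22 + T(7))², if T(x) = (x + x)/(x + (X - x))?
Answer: 14400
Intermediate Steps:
X = -⅐ (X = 1/(-7) = -⅐ ≈ -0.14286)
T(x) = -14*x (T(x) = (x + x)/(x + (-⅐ - x)) = (2*x)/(-⅐) = (2*x)*(-7) = -14*x)
(-22 + T(7))² = (-22 - 14*7)² = (-22 - 98)² = (-120)² = 14400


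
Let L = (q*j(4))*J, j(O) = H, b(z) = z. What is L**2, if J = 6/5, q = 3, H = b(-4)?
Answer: 5184/25 ≈ 207.36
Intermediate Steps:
H = -4
J = 6/5 (J = 6*(1/5) = 6/5 ≈ 1.2000)
j(O) = -4
L = -72/5 (L = (3*(-4))*(6/5) = -12*6/5 = -72/5 ≈ -14.400)
L**2 = (-72/5)**2 = 5184/25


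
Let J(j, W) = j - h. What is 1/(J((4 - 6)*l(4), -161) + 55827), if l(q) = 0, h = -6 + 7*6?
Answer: 1/55791 ≈ 1.7924e-5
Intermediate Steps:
h = 36 (h = -6 + 42 = 36)
J(j, W) = -36 + j (J(j, W) = j - 1*36 = j - 36 = -36 + j)
1/(J((4 - 6)*l(4), -161) + 55827) = 1/((-36 + (4 - 6)*0) + 55827) = 1/((-36 - 2*0) + 55827) = 1/((-36 + 0) + 55827) = 1/(-36 + 55827) = 1/55791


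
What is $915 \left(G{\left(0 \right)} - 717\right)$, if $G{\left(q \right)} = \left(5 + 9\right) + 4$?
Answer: $-639585$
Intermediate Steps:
$G{\left(q \right)} = 18$ ($G{\left(q \right)} = 14 + 4 = 18$)
$915 \left(G{\left(0 \right)} - 717\right) = 915 \left(18 - 717\right) = 915 \left(-699\right) = -639585$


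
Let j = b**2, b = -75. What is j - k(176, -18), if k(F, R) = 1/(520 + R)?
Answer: 2823749/502 ≈ 5625.0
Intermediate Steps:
j = 5625 (j = (-75)**2 = 5625)
j - k(176, -18) = 5625 - 1/(520 - 18) = 5625 - 1/502 = 2823749/502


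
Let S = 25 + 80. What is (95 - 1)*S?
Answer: 9870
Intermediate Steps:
S = 105
(95 - 1)*S = (95 - 1)*105 = 94*105 = 9870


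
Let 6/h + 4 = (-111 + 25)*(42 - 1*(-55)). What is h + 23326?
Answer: 32446465/1391 ≈ 23326.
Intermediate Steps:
h = -1/1391 (h = 6/(-4 + (-111 + 25)*(42 - 1*(-55))) = 6/(-4 - 86*(42 + 55)) = 6/(-4 - 86*97) = 6/(-4 - 8342) = 6/(-8346) = 6*(-1/8346) = -1/1391 ≈ -0.00071891)
h + 23326 = -1/1391 + 23326 = 32446465/1391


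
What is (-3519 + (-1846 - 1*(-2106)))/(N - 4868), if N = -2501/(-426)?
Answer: 1388334/2071267 ≈ 0.67028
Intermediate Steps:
N = 2501/426 (N = -2501*(-1/426) = 2501/426 ≈ 5.8709)
(-3519 + (-1846 - 1*(-2106)))/(N - 4868) = (-3519 + (-1846 - 1*(-2106)))/(2501/426 - 4868) = (-3519 + (-1846 + 2106))/(-2071267/426) = (-3519 + 260)*(-426/2071267) = -3259*(-426/2071267) = 1388334/2071267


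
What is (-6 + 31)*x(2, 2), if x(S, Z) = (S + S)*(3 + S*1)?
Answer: 500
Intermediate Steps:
x(S, Z) = 2*S*(3 + S) (x(S, Z) = (2*S)*(3 + S) = 2*S*(3 + S))
(-6 + 31)*x(2, 2) = (-6 + 31)*(2*2*(3 + 2)) = 25*(2*2*5) = 25*20 = 500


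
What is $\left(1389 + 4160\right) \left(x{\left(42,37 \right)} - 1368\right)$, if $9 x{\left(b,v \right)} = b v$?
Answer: $- \frac{19898714}{3} \approx -6.6329 \cdot 10^{6}$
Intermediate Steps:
$x{\left(b,v \right)} = \frac{b v}{9}$
$\left(1389 + 4160\right) \left(x{\left(42,37 \right)} - 1368\right) = \left(1389 + 4160\right) \left(\frac{1}{9} \cdot 42 \cdot 37 - 1368\right) = 5549 \left(\frac{518}{3} - 1368\right) = 5549 \left(- \frac{3586}{3}\right) = - \frac{19898714}{3}$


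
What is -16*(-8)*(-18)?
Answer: -2304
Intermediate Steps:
-16*(-8)*(-18) = 128*(-18) = -2304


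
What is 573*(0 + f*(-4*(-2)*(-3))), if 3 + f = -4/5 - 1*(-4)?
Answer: -13752/5 ≈ -2750.4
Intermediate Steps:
f = ⅕ (f = -3 + (-4/5 - 1*(-4)) = -3 + (-4*⅕ + 4) = -3 + (-⅘ + 4) = -3 + 16/5 = ⅕ ≈ 0.20000)
573*(0 + f*(-4*(-2)*(-3))) = 573*(0 + (-4*(-2)*(-3))/5) = 573*(0 + (8*(-3))/5) = 573*(0 + (⅕)*(-24)) = 573*(0 - 24/5) = 573*(-24/5) = -13752/5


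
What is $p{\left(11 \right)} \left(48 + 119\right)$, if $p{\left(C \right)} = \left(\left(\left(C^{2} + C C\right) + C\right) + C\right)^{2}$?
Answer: $11639232$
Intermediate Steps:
$p{\left(C \right)} = \left(2 C + 2 C^{2}\right)^{2}$ ($p{\left(C \right)} = \left(\left(\left(C^{2} + C^{2}\right) + C\right) + C\right)^{2} = \left(\left(2 C^{2} + C\right) + C\right)^{2} = \left(\left(C + 2 C^{2}\right) + C\right)^{2} = \left(2 C + 2 C^{2}\right)^{2}$)
$p{\left(11 \right)} \left(48 + 119\right) = 4 \cdot 11^{2} \left(1 + 11\right)^{2} \left(48 + 119\right) = 4 \cdot 121 \cdot 12^{2} \cdot 167 = 4 \cdot 121 \cdot 144 \cdot 167 = 69696 \cdot 167 = 11639232$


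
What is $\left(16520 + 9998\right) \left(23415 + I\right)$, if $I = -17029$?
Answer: $169343948$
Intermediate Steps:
$\left(16520 + 9998\right) \left(23415 + I\right) = \left(16520 + 9998\right) \left(23415 - 17029\right) = 26518 \cdot 6386 = 169343948$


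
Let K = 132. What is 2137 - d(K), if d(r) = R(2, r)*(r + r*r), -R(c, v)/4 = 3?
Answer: 212809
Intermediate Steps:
R(c, v) = -12 (R(c, v) = -4*3 = -12)
d(r) = -12*r - 12*r² (d(r) = -12*(r + r*r) = -12*(r + r²) = -12*r - 12*r²)
2137 - d(K) = 2137 - (-12)*132*(1 + 132) = 2137 - (-12)*132*133 = 2137 - 1*(-210672) = 2137 + 210672 = 212809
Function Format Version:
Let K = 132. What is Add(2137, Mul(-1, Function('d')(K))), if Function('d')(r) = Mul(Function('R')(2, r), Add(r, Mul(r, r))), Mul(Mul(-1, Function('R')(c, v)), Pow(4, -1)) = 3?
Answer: 212809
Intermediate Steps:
Function('R')(c, v) = -12 (Function('R')(c, v) = Mul(-4, 3) = -12)
Function('d')(r) = Add(Mul(-12, r), Mul(-12, Pow(r, 2))) (Function('d')(r) = Mul(-12, Add(r, Mul(r, r))) = Mul(-12, Add(r, Pow(r, 2))) = Add(Mul(-12, r), Mul(-12, Pow(r, 2))))
Add(2137, Mul(-1, Function('d')(K))) = Add(2137, Mul(-1, Mul(-12, 132, Add(1, 132)))) = Add(2137, Mul(-1, Mul(-12, 132, 133))) = Add(2137, Mul(-1, -210672)) = Add(2137, 210672) = 212809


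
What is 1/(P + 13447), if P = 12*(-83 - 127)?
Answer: 1/10927 ≈ 9.1516e-5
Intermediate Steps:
P = -2520 (P = 12*(-210) = -2520)
1/(P + 13447) = 1/(-2520 + 13447) = 1/10927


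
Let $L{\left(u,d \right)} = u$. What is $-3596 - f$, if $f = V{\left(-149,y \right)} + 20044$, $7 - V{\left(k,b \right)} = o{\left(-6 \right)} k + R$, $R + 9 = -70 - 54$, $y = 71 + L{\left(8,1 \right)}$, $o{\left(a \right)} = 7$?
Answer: $-24823$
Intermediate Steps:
$y = 79$ ($y = 71 + 8 = 79$)
$R = -133$ ($R = -9 - 124 = -133$)
$V{\left(k,b \right)} = 140 - 7 k$ ($V{\left(k,b \right)} = 7 - \left(7 k - 133\right) = 7 - \left(-133 + 7 k\right) = 140 - 7 k$)
$f = 21227$ ($f = \left(140 - -1043\right) + 20044 = \left(140 + 1043\right) + 20044 = 1183 + 20044 = 21227$)
$-3596 - f = -3596 - 21227 = -24823$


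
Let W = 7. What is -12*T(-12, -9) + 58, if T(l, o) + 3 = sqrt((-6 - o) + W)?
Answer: 94 - 12*sqrt(10) ≈ 56.053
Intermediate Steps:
T(l, o) = -3 + sqrt(1 - o) (T(l, o) = -3 + sqrt((-6 - o) + 7) = -3 + sqrt(1 - o))
-12*T(-12, -9) + 58 = -12*(-3 + sqrt(1 - 1*(-9))) + 58 = -12*(-3 + sqrt(1 + 9)) + 58 = -12*(-3 + sqrt(10)) + 58 = (36 - 12*sqrt(10)) + 58 = 94 - 12*sqrt(10)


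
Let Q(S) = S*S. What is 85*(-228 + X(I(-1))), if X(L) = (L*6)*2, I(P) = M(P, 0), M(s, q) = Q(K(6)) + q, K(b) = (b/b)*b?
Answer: 17340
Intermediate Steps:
K(b) = b (K(b) = 1*b = b)
Q(S) = S²
M(s, q) = 36 + q (M(s, q) = 6² + q = 36 + q)
I(P) = 36 (I(P) = 36 + 0 = 36)
X(L) = 12*L (X(L) = (6*L)*2 = 12*L)
85*(-228 + X(I(-1))) = 85*(-228 + 12*36) = 85*(-228 + 432) = 85*204 = 17340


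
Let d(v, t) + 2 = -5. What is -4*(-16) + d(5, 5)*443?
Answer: -3037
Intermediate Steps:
d(v, t) = -7 (d(v, t) = -2 - 5 = -7)
-4*(-16) + d(5, 5)*443 = -4*(-16) - 7*443 = 64 - 3101 = -3037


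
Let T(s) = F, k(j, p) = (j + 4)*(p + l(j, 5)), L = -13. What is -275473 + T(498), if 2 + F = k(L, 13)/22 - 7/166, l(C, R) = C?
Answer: -45728857/166 ≈ -2.7548e+5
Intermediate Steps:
k(j, p) = (4 + j)*(j + p) (k(j, p) = (j + 4)*(p + j) = (4 + j)*(j + p))
F = -339/166 (F = -2 + (((-13)**2 + 4*(-13) + 4*13 - 13*13)/22 - 7/166) = -2 + ((169 - 52 + 52 - 169)*(1/22) - 7*1/166) = -2 + (0*(1/22) - 7/166) = -2 + (0 - 7/166) = -2 - 7/166 = -339/166 ≈ -2.0422)
T(s) = -339/166
-275473 + T(498) = -275473 - 339/166 = -45728857/166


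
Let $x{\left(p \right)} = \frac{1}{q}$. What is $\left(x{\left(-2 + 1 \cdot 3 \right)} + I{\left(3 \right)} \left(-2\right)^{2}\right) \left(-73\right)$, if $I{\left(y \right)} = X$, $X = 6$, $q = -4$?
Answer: $- \frac{6935}{4} \approx -1733.8$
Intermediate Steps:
$x{\left(p \right)} = - \frac{1}{4}$ ($x{\left(p \right)} = \frac{1}{-4} = - \frac{1}{4}$)
$I{\left(y \right)} = 6$
$\left(x{\left(-2 + 1 \cdot 3 \right)} + I{\left(3 \right)} \left(-2\right)^{2}\right) \left(-73\right) = \left(- \frac{1}{4} + 6 \left(-2\right)^{2}\right) \left(-73\right) = \left(- \frac{1}{4} + 6 \cdot 4\right) \left(-73\right) = \left(- \frac{1}{4} + 24\right) \left(-73\right) = \frac{95}{4} \left(-73\right) = - \frac{6935}{4}$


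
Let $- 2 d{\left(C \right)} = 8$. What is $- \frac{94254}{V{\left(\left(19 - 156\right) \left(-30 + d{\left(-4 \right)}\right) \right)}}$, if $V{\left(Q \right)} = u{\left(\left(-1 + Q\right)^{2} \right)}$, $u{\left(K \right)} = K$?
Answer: $- \frac{94254}{21687649} \approx -0.004346$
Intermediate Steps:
$d{\left(C \right)} = -4$ ($d{\left(C \right)} = \left(- \frac{1}{2}\right) 8 = -4$)
$V{\left(Q \right)} = \left(-1 + Q\right)^{2}$
$- \frac{94254}{V{\left(\left(19 - 156\right) \left(-30 + d{\left(-4 \right)}\right) \right)}} = - \frac{94254}{\left(-1 + \left(19 - 156\right) \left(-30 - 4\right)\right)^{2}} = - \frac{94254}{\left(-1 - -4658\right)^{2}} = - \frac{94254}{\left(-1 + 4658\right)^{2}} = - \frac{94254}{4657^{2}} = - \frac{94254}{21687649}$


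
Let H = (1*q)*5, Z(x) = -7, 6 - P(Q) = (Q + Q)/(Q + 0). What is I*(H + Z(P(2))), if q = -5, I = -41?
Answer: 1312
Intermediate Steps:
P(Q) = 4 (P(Q) = 6 - (Q + Q)/(Q + 0) = 6 - 2*Q/Q = 6 - 1*2 = 6 - 2 = 4)
H = -25 (H = (1*(-5))*5 = -5*5 = -25)
I*(H + Z(P(2))) = -41*(-25 - 7) = -41*(-32) = 1312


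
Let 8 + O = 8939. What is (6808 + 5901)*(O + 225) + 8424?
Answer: 116372028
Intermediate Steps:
O = 8931 (O = -8 + 8939 = 8931)
(6808 + 5901)*(O + 225) + 8424 = (6808 + 5901)*(8931 + 225) + 8424 = 12709*9156 + 8424 = 116363604 + 8424 = 116372028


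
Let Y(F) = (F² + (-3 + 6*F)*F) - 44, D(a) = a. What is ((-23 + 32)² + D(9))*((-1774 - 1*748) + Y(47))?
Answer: 1148040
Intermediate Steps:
Y(F) = -44 + F² + F*(-3 + 6*F) (Y(F) = (F² + F*(-3 + 6*F)) - 44 = -44 + F² + F*(-3 + 6*F))
((-23 + 32)² + D(9))*((-1774 - 1*748) + Y(47)) = ((-23 + 32)² + 9)*((-1774 - 1*748) + (-44 - 3*47 + 7*47²)) = (9² + 9)*((-1774 - 748) + (-44 - 141 + 7*2209)) = (81 + 9)*(-2522 + (-44 - 141 + 15463)) = 90*(-2522 + 15278) = 90*12756 = 1148040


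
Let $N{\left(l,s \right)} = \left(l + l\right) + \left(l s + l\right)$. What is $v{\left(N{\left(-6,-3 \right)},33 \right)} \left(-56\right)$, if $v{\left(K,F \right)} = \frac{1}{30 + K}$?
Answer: $- \frac{28}{15} \approx -1.8667$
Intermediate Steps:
$N{\left(l,s \right)} = 3 l + l s$ ($N{\left(l,s \right)} = 2 l + \left(l + l s\right) = 3 l + l s$)
$v{\left(N{\left(-6,-3 \right)},33 \right)} \left(-56\right) = \frac{1}{30 - 6 \left(3 - 3\right)} \left(-56\right) = \frac{1}{30 - 0} \left(-56\right) = \frac{1}{30 + 0} \left(-56\right) = \frac{1}{30} \left(-56\right) = - \frac{28}{15}$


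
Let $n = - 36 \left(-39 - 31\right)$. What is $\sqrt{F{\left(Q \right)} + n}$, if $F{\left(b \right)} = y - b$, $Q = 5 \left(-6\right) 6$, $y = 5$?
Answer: $\sqrt{2705} \approx 52.01$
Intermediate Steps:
$n = 2520$ ($n = \left(-36\right) \left(-70\right) = 2520$)
$Q = -180$ ($Q = \left(-30\right) 6 = -180$)
$F{\left(b \right)} = 5 - b$
$\sqrt{F{\left(Q \right)} + n} = \sqrt{\left(5 - -180\right) + 2520} = \sqrt{\left(5 + 180\right) + 2520} = \sqrt{185 + 2520} = \sqrt{2705}$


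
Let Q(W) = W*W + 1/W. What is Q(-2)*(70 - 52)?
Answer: 63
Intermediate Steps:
Q(W) = 1/W + W² (Q(W) = W² + 1/W = 1/W + W²)
Q(-2)*(70 - 52) = ((1 + (-2)³)/(-2))*(70 - 52) = -(1 - 8)/2*18 = -½*(-7)*18 = (7/2)*18 = 63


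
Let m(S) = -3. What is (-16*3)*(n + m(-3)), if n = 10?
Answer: -336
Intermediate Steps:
(-16*3)*(n + m(-3)) = (-16*3)*(10 - 3) = -48*7 = -336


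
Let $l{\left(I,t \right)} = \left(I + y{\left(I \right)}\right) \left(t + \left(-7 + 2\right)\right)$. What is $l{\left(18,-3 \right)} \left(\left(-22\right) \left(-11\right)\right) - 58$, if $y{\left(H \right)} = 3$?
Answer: $-40714$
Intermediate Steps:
$l{\left(I,t \right)} = \left(-5 + t\right) \left(3 + I\right)$ ($l{\left(I,t \right)} = \left(I + 3\right) \left(t + \left(-7 + 2\right)\right) = \left(3 + I\right) \left(t - 5\right) = \left(3 + I\right) \left(-5 + t\right) = \left(-5 + t\right) \left(3 + I\right)$)
$l{\left(18,-3 \right)} \left(\left(-22\right) \left(-11\right)\right) - 58 = \left(-15 - 90 + 3 \left(-3\right) + 18 \left(-3\right)\right) \left(\left(-22\right) \left(-11\right)\right) - 58 = \left(-15 - 90 - 9 - 54\right) 242 - 58 = \left(-168\right) 242 - 58 = -40656 - 58 = -40714$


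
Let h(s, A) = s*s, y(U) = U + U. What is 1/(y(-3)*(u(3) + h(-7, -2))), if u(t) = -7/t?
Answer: -1/280 ≈ -0.0035714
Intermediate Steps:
y(U) = 2*U
h(s, A) = s²
1/(y(-3)*(u(3) + h(-7, -2))) = 1/((2*(-3))*(-7/3 + (-7)²)) = 1/(-6*(-7*⅓ + 49)) = 1/(-6*(-7/3 + 49)) = 1/(-6*140/3) = 1/(-280) = -1/280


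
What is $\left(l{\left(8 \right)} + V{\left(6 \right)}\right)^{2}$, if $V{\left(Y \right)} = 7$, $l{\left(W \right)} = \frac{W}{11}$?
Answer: $\frac{7225}{121} \approx 59.711$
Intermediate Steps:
$l{\left(W \right)} = \frac{W}{11}$ ($l{\left(W \right)} = W \frac{1}{11} = \frac{W}{11}$)
$\left(l{\left(8 \right)} + V{\left(6 \right)}\right)^{2} = \left(\frac{1}{11} \cdot 8 + 7\right)^{2} = \left(\frac{8}{11} + 7\right)^{2} = \left(\frac{85}{11}\right)^{2} = \frac{7225}{121}$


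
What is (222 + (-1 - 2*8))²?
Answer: 42025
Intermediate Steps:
(222 + (-1 - 2*8))² = (222 + (-1 - 16))² = (222 - 17)² = 205² = 42025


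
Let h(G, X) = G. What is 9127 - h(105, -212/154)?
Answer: 9022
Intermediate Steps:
9127 - h(105, -212/154) = 9127 - 1*105 = 9127 - 105 = 9022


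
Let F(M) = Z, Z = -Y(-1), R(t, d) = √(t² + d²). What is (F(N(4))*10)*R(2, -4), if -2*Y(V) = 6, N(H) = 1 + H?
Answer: 60*√5 ≈ 134.16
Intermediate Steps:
Y(V) = -3 (Y(V) = -½*6 = -3)
R(t, d) = √(d² + t²)
Z = 3 (Z = -(-3) = -1*(-3) = 3)
F(M) = 3
(F(N(4))*10)*R(2, -4) = (3*10)*√((-4)² + 2²) = 30*√(16 + 4) = 30*√20 = 30*(2*√5) = 60*√5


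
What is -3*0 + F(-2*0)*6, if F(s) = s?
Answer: 0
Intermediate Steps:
-3*0 + F(-2*0)*6 = -3*0 - 2*0*6 = 0 + 0*6 = 0 + 0 = 0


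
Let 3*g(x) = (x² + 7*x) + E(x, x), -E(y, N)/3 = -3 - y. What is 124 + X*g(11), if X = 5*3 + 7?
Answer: 1884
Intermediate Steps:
E(y, N) = 9 + 3*y (E(y, N) = -3*(-3 - y) = 9 + 3*y)
g(x) = 3 + x²/3 + 10*x/3 (g(x) = ((x² + 7*x) + (9 + 3*x))/3 = (9 + x² + 10*x)/3 = 3 + x²/3 + 10*x/3)
X = 22 (X = 15 + 7 = 22)
124 + X*g(11) = 124 + 22*(3 + (⅓)*11² + (10/3)*11) = 124 + 22*(3 + (⅓)*121 + 110/3) = 124 + 22*(3 + 121/3 + 110/3) = 124 + 22*80 = 124 + 1760 = 1884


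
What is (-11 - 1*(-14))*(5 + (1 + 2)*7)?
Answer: 78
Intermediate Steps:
(-11 - 1*(-14))*(5 + (1 + 2)*7) = (-11 + 14)*(5 + 3*7) = 3*(5 + 21) = 3*26 = 78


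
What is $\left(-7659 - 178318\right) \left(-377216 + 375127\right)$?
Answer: $388505953$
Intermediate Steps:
$\left(-7659 - 178318\right) \left(-377216 + 375127\right) = \left(-185977\right) \left(-2089\right) = 388505953$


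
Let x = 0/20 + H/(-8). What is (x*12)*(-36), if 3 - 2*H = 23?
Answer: -540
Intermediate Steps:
H = -10 (H = 3/2 - 1/2*23 = 3/2 - 23/2 = -10)
x = 5/4 (x = 0/20 - 10/(-8) = 0*(1/20) - 10*(-1/8) = 0 + 5/4 = 5/4 ≈ 1.2500)
(x*12)*(-36) = ((5/4)*12)*(-36) = 15*(-36) = -540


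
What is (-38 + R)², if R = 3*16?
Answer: 100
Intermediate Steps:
R = 48
(-38 + R)² = (-38 + 48)² = 10² = 100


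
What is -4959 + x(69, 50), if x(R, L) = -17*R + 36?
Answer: -6096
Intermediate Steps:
x(R, L) = 36 - 17*R
-4959 + x(69, 50) = -4959 + (36 - 17*69) = -4959 + (36 - 1173) = -4959 - 1137 = -6096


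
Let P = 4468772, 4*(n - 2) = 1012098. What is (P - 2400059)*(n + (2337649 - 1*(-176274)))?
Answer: 11448048801987/2 ≈ 5.7240e+12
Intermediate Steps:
n = 506053/2 (n = 2 + (¼)*1012098 = 2 + 506049/2 = 506053/2 ≈ 2.5303e+5)
(P - 2400059)*(n + (2337649 - 1*(-176274))) = (4468772 - 2400059)*(506053/2 + (2337649 - 1*(-176274))) = 2068713*(506053/2 + (2337649 + 176274)) = 2068713*(506053/2 + 2513923) = 2068713*(5533899/2) = 11448048801987/2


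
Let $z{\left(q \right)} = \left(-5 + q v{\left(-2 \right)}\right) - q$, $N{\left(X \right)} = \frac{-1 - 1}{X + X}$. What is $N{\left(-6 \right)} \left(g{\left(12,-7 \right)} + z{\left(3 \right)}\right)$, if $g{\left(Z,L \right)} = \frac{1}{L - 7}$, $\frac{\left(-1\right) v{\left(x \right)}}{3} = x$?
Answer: $\frac{139}{84} \approx 1.6548$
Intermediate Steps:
$v{\left(x \right)} = - 3 x$
$N{\left(X \right)} = - \frac{1}{X}$ ($N{\left(X \right)} = - \frac{2}{2 X} = - 2 \frac{1}{2 X} = - \frac{1}{X}$)
$z{\left(q \right)} = -5 + 5 q$ ($z{\left(q \right)} = \left(-5 + q \left(\left(-3\right) \left(-2\right)\right)\right) - q = \left(-5 + q 6\right) - q = \left(-5 + 6 q\right) - q = -5 + 5 q$)
$g{\left(Z,L \right)} = \frac{1}{-7 + L}$
$N{\left(-6 \right)} \left(g{\left(12,-7 \right)} + z{\left(3 \right)}\right) = - \frac{1}{-6} \left(\frac{1}{-7 - 7} + \left(-5 + 5 \cdot 3\right)\right) = \left(-1\right) \left(- \frac{1}{6}\right) \left(\frac{1}{-14} + \left(-5 + 15\right)\right) = \frac{- \frac{1}{14} + 10}{6} = \frac{1}{6} \cdot \frac{139}{14} = \frac{139}{84}$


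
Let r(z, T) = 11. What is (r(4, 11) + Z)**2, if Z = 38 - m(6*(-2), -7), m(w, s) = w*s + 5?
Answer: 1600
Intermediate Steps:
m(w, s) = 5 + s*w (m(w, s) = s*w + 5 = 5 + s*w)
Z = -51 (Z = 38 - (5 - 42*(-2)) = 38 - (5 - 7*(-12)) = 38 - (5 + 84) = 38 - 1*89 = 38 - 89 = -51)
(r(4, 11) + Z)**2 = (11 - 51)**2 = (-40)**2 = 1600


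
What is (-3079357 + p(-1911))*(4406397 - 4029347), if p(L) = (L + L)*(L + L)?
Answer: 4346755695350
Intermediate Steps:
p(L) = 4*L² (p(L) = (2*L)*(2*L) = 4*L²)
(-3079357 + p(-1911))*(4406397 - 4029347) = (-3079357 + 4*(-1911)²)*(4406397 - 4029347) = (-3079357 + 4*3651921)*377050 = (-3079357 + 14607684)*377050 = 11528327*377050 = 4346755695350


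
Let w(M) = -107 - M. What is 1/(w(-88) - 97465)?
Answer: -1/97484 ≈ -1.0258e-5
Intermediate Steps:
1/(w(-88) - 97465) = 1/((-107 - 1*(-88)) - 97465) = 1/((-107 + 88) - 97465) = 1/(-19 - 97465) = 1/(-97484) = -1/97484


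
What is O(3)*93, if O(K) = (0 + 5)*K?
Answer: 1395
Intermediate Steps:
O(K) = 5*K
O(3)*93 = (5*3)*93 = 15*93 = 1395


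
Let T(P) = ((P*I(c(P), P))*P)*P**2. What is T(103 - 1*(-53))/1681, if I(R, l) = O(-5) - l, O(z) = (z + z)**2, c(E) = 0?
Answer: -33165490176/1681 ≈ -1.9730e+7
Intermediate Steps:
O(z) = 4*z**2 (O(z) = (2*z)**2 = 4*z**2)
I(R, l) = 100 - l (I(R, l) = 4*(-5)**2 - l = 4*25 - l = 100 - l)
T(P) = P**4*(100 - P) (T(P) = ((P*(100 - P))*P)*P**2 = (P**2*(100 - P))*P**2 = P**4*(100 - P))
T(103 - 1*(-53))/1681 = ((103 - 1*(-53))**4*(100 - (103 - 1*(-53))))/1681 = ((103 + 53)**4*(100 - (103 + 53)))*(1/1681) = (156**4*(100 - 1*156))*(1/1681) = (592240896*(100 - 156))*(1/1681) = (592240896*(-56))*(1/1681) = -33165490176*1/1681 = -33165490176/1681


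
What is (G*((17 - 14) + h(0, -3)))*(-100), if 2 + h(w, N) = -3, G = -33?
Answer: -6600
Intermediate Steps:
h(w, N) = -5 (h(w, N) = -2 - 3 = -5)
(G*((17 - 14) + h(0, -3)))*(-100) = -33*((17 - 14) - 5)*(-100) = -33*(3 - 5)*(-100) = -33*(-2)*(-100) = 66*(-100) = -6600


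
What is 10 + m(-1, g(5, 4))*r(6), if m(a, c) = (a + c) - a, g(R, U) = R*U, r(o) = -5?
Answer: -90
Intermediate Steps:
m(a, c) = c
10 + m(-1, g(5, 4))*r(6) = 10 + (5*4)*(-5) = 10 + 20*(-5) = 10 - 100 = -90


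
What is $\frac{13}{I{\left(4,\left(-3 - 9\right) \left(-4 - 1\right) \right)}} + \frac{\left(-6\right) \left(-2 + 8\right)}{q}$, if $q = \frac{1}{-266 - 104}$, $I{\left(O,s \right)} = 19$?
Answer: $\frac{253093}{19} \approx 13321.0$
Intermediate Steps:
$q = - \frac{1}{370}$ ($q = \frac{1}{-370} = - \frac{1}{370} \approx -0.0027027$)
$\frac{13}{I{\left(4,\left(-3 - 9\right) \left(-4 - 1\right) \right)}} + \frac{\left(-6\right) \left(-2 + 8\right)}{q} = \frac{13}{19} + \frac{\left(-6\right) \left(-2 + 8\right)}{- \frac{1}{370}} = 13 \cdot \frac{1}{19} + \left(-6\right) 6 \left(-370\right) = \frac{13}{19} - -13320 = \frac{13}{19} + 13320 = \frac{253093}{19}$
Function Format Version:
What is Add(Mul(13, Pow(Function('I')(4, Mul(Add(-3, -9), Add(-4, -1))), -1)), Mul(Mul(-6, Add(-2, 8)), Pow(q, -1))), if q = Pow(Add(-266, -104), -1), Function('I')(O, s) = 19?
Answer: Rational(253093, 19) ≈ 13321.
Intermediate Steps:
q = Rational(-1, 370) (q = Pow(-370, -1) = Rational(-1, 370) ≈ -0.0027027)
Add(Mul(13, Pow(Function('I')(4, Mul(Add(-3, -9), Add(-4, -1))), -1)), Mul(Mul(-6, Add(-2, 8)), Pow(q, -1))) = Add(Mul(13, Pow(19, -1)), Mul(Mul(-6, Add(-2, 8)), Pow(Rational(-1, 370), -1))) = Add(Mul(13, Rational(1, 19)), Mul(Mul(-6, 6), -370)) = Add(Rational(13, 19), Mul(-36, -370)) = Add(Rational(13, 19), 13320) = Rational(253093, 19)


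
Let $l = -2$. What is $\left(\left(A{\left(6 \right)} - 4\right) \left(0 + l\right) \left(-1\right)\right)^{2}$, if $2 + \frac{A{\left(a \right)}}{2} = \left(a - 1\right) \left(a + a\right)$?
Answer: $50176$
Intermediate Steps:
$A{\left(a \right)} = -4 + 4 a \left(-1 + a\right)$ ($A{\left(a \right)} = -4 + 2 \left(a - 1\right) \left(a + a\right) = -4 + 2 \left(-1 + a\right) 2 a = -4 + 2 \cdot 2 a \left(-1 + a\right) = -4 + 4 a \left(-1 + a\right)$)
$\left(\left(A{\left(6 \right)} - 4\right) \left(0 + l\right) \left(-1\right)\right)^{2} = \left(\left(\left(-4 - 24 + 4 \cdot 6^{2}\right) - 4\right) \left(0 - 2\right) \left(-1\right)\right)^{2} = \left(\left(\left(-4 - 24 + 4 \cdot 36\right) - 4\right) \left(\left(-2\right) \left(-1\right)\right)\right)^{2} = \left(\left(\left(-4 - 24 + 144\right) - 4\right) 2\right)^{2} = \left(\left(116 - 4\right) 2\right)^{2} = \left(112 \cdot 2\right)^{2} = 224^{2} = 50176$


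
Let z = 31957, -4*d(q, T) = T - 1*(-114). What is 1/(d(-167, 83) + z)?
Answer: 4/127631 ≈ 3.1340e-5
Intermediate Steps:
d(q, T) = -57/2 - T/4 (d(q, T) = -(T - 1*(-114))/4 = -(T + 114)/4 = -(114 + T)/4 = -57/2 - T/4)
1/(d(-167, 83) + z) = 1/((-57/2 - 1/4*83) + 31957) = 1/((-57/2 - 83/4) + 31957) = 1/(-197/4 + 31957) = 1/(127631/4) = 4/127631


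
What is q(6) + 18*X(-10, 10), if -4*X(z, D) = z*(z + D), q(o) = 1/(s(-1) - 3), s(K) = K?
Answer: -¼ ≈ -0.25000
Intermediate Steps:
q(o) = -¼ (q(o) = 1/(-1 - 3) = 1/(-4) = -¼)
X(z, D) = -z*(D + z)/4 (X(z, D) = -z*(z + D)/4 = -z*(D + z)/4)
q(6) + 18*X(-10, 10) = -¼ + 18*(-¼*(-10)*(10 - 10)) = -¼ + 18*(-¼*(-10)*0) = -¼ + 18*0 = -¼ + 0 = -¼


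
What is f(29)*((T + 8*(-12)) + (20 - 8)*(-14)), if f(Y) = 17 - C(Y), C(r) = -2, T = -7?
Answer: -5149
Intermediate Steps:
f(Y) = 19 (f(Y) = 17 - 1*(-2) = 17 + 2 = 19)
f(29)*((T + 8*(-12)) + (20 - 8)*(-14)) = 19*((-7 + 8*(-12)) + (20 - 8)*(-14)) = 19*((-7 - 96) + 12*(-14)) = 19*(-103 - 168) = 19*(-271) = -5149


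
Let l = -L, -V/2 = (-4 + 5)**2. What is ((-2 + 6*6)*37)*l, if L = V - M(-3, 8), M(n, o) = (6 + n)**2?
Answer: 13838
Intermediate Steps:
V = -2 (V = -2*(-4 + 5)**2 = -2*1**2 = -2*1 = -2)
L = -11 (L = -2 - (6 - 3)**2 = -2 - 1*3**2 = -2 - 1*9 = -2 - 9 = -11)
l = 11 (l = -1*(-11) = 11)
((-2 + 6*6)*37)*l = ((-2 + 6*6)*37)*11 = ((-2 + 36)*37)*11 = (34*37)*11 = 1258*11 = 13838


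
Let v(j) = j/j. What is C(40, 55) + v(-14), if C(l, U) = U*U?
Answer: 3026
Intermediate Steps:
C(l, U) = U²
v(j) = 1
C(40, 55) + v(-14) = 55² + 1 = 3025 + 1 = 3026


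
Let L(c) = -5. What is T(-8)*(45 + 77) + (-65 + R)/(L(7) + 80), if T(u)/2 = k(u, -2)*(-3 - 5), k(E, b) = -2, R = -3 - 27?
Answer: 58541/15 ≈ 3902.7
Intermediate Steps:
R = -30
T(u) = 32 (T(u) = 2*(-2*(-3 - 5)) = 2*(-2*(-8)) = 2*16 = 32)
T(-8)*(45 + 77) + (-65 + R)/(L(7) + 80) = 32*(45 + 77) + (-65 - 30)/(-5 + 80) = 32*122 - 95/75 = 3904 - 95*1/75 = 3904 - 19/15 = 58541/15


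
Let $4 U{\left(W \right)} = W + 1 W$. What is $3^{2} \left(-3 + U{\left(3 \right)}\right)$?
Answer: $- \frac{27}{2} \approx -13.5$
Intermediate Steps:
$U{\left(W \right)} = \frac{W}{2}$ ($U{\left(W \right)} = \frac{W + 1 W}{4} = \frac{W + W}{4} = \frac{2 W}{4} = \frac{W}{2}$)
$3^{2} \left(-3 + U{\left(3 \right)}\right) = 3^{2} \left(-3 + \frac{1}{2} \cdot 3\right) = 9 \left(-3 + \frac{3}{2}\right) = 9 \left(- \frac{3}{2}\right) = - \frac{27}{2}$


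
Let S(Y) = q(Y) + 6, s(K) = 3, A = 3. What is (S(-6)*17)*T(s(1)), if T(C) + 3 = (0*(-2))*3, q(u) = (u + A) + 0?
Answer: -153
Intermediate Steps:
q(u) = 3 + u (q(u) = (u + 3) + 0 = (3 + u) + 0 = 3 + u)
T(C) = -3 (T(C) = -3 + (0*(-2))*3 = -3 + 0*3 = -3 + 0 = -3)
S(Y) = 9 + Y (S(Y) = (3 + Y) + 6 = 9 + Y)
(S(-6)*17)*T(s(1)) = ((9 - 6)*17)*(-3) = (3*17)*(-3) = 51*(-3) = -153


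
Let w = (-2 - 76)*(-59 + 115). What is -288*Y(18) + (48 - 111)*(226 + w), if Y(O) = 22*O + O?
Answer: 141714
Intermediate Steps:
Y(O) = 23*O
w = -4368 (w = -78*56 = -4368)
-288*Y(18) + (48 - 111)*(226 + w) = -6624*18 + (48 - 111)*(226 - 4368) = -288*414 - 63*(-4142) = -119232 + 260946 = 141714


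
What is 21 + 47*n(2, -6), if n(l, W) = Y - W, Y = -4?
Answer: 115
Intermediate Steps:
n(l, W) = -4 - W
21 + 47*n(2, -6) = 21 + 47*(-4 - 1*(-6)) = 21 + 47*(-4 + 6) = 21 + 47*2 = 21 + 94 = 115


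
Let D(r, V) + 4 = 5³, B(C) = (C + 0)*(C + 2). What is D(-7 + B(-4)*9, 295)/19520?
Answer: 121/19520 ≈ 0.0061988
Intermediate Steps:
B(C) = C*(2 + C)
D(r, V) = 121 (D(r, V) = -4 + 5³ = -4 + 125 = 121)
D(-7 + B(-4)*9, 295)/19520 = 121/19520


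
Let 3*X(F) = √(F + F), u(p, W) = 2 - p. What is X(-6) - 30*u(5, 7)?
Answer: 90 + 2*I*√3/3 ≈ 90.0 + 1.1547*I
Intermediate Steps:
X(F) = √2*√F/3 (X(F) = √(F + F)/3 = √(2*F)/3 = (√2*√F)/3 = √2*√F/3)
X(-6) - 30*u(5, 7) = √2*√(-6)/3 - 30*(2 - 1*5) = √2*(I*√6)/3 - 30*(2 - 5) = 2*I*√3/3 - 30*(-3) = 2*I*√3/3 + 90 = 90 + 2*I*√3/3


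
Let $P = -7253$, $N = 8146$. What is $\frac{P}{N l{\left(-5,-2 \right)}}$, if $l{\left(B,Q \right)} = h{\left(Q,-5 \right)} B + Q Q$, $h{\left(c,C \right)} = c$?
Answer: $- \frac{7253}{114044} \approx -0.063598$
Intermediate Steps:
$l{\left(B,Q \right)} = Q^{2} + B Q$ ($l{\left(B,Q \right)} = Q B + Q Q = B Q + Q^{2} = Q^{2} + B Q$)
$\frac{P}{N l{\left(-5,-2 \right)}} = - \frac{7253}{8146 \left(- 2 \left(-5 - 2\right)\right)} = - \frac{7253}{8146 \left(\left(-2\right) \left(-7\right)\right)} = - \frac{7253}{8146 \cdot 14} = - \frac{7253}{114044}$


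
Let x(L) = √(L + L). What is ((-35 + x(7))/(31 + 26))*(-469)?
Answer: 16415/57 - 469*√14/57 ≈ 257.20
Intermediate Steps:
x(L) = √2*√L (x(L) = √(2*L) = √2*√L)
((-35 + x(7))/(31 + 26))*(-469) = ((-35 + √2*√7)/(31 + 26))*(-469) = ((-35 + √14)/57)*(-469) = ((-35 + √14)*(1/57))*(-469) = (-35/57 + √14/57)*(-469) = 16415/57 - 469*√14/57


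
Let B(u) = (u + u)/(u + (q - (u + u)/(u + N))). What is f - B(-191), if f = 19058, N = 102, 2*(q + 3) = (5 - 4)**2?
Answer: 670907010/35207 ≈ 19056.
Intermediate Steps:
q = -5/2 (q = -3 + (5 - 4)**2/2 = -3 + (1/2)*1**2 = -3 + (1/2)*1 = -3 + 1/2 = -5/2 ≈ -2.5000)
B(u) = 2*u/(-5/2 + u - 2*u/(102 + u)) (B(u) = (u + u)/(u + (-5/2 - (u + u)/(u + 102))) = (2*u)/(u + (-5/2 - 2*u/(102 + u))) = (2*u)/(-5/2 + u - 2*u/(102 + u)) = 2*u/(-5/2 + u - 2*u/(102 + u)))
f - B(-191) = 19058 - 4*(-191)*(102 - 191)/(-510 + 2*(-191)**2 + 195*(-191)) = 19058 - 4*(-191)*(-89)/(-510 + 2*36481 - 37245) = 19058 - 4*(-191)*(-89)/(-510 + 72962 - 37245) = 19058 - 4*(-191)*(-89)/35207 = 19058 - 1*67996/35207 = 19058 - 67996/35207 = 670907010/35207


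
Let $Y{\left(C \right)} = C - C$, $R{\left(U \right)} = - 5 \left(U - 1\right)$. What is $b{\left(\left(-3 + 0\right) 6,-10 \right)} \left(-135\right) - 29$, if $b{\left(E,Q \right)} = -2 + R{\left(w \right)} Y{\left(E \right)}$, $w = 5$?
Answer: $241$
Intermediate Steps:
$R{\left(U \right)} = 5 - 5 U$ ($R{\left(U \right)} = - 5 \left(-1 + U\right) = 5 - 5 U$)
$Y{\left(C \right)} = 0$
$b{\left(E,Q \right)} = -2$ ($b{\left(E,Q \right)} = -2 + \left(5 - 25\right) 0 = -2 - 0 = -2 + 0 = -2$)
$b{\left(\left(-3 + 0\right) 6,-10 \right)} \left(-135\right) - 29 = \left(-2\right) \left(-135\right) - 29 = 270 - 29 = 241$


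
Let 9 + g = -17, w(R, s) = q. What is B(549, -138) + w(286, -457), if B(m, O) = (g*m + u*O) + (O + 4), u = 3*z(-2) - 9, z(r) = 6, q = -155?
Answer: -15805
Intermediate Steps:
w(R, s) = -155
g = -26 (g = -9 - 17 = -26)
u = 9 (u = 3*6 - 9 = 18 - 9 = 9)
B(m, O) = 4 - 26*m + 10*O (B(m, O) = (-26*m + 9*O) + (O + 4) = (-26*m + 9*O) + (4 + O) = 4 - 26*m + 10*O)
B(549, -138) + w(286, -457) = (4 - 26*549 + 10*(-138)) - 155 = (4 - 14274 - 1380) - 155 = -15650 - 155 = -15805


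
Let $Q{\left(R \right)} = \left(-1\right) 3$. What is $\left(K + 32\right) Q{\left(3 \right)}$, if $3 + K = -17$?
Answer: $-36$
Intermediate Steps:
$K = -20$ ($K = -3 - 17 = -20$)
$Q{\left(R \right)} = -3$
$\left(K + 32\right) Q{\left(3 \right)} = \left(-20 + 32\right) \left(-3\right) = 12 \left(-3\right) = -36$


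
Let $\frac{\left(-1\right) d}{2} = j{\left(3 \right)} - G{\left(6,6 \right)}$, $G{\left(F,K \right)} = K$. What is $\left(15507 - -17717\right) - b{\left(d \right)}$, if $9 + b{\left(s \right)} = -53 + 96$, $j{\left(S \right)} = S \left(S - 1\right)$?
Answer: $33190$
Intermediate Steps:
$j{\left(S \right)} = S \left(-1 + S\right)$
$d = 0$ ($d = - 2 \left(3 \left(-1 + 3\right) - 6\right) = - 2 \left(3 \cdot 2 - 6\right) = - 2 \left(6 - 6\right) = \left(-2\right) 0 = 0$)
$b{\left(s \right)} = 34$ ($b{\left(s \right)} = -9 + \left(-53 + 96\right) = -9 + 43 = 34$)
$\left(15507 - -17717\right) - b{\left(d \right)} = \left(15507 - -17717\right) - 34 = \left(15507 + 17717\right) - 34 = 33224 - 34 = 33190$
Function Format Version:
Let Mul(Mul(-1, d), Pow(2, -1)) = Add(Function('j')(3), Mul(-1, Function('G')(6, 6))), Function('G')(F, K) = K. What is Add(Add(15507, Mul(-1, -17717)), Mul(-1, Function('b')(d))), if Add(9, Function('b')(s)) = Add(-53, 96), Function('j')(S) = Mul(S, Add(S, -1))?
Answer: 33190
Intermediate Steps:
Function('j')(S) = Mul(S, Add(-1, S))
d = 0 (d = Mul(-2, Add(Mul(3, Add(-1, 3)), Mul(-1, 6))) = Mul(-2, Add(Mul(3, 2), -6)) = Mul(-2, Add(6, -6)) = Mul(-2, 0) = 0)
Function('b')(s) = 34 (Function('b')(s) = Add(-9, Add(-53, 96)) = Add(-9, 43) = 34)
Add(Add(15507, Mul(-1, -17717)), Mul(-1, Function('b')(d))) = Add(Add(15507, Mul(-1, -17717)), Mul(-1, 34)) = Add(Add(15507, 17717), -34) = Add(33224, -34) = 33190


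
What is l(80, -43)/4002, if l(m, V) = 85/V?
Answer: -85/172086 ≈ -0.00049394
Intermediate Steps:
l(80, -43)/4002 = (85/(-43))/4002 = (85*(-1/43))*(1/4002) = -85/43*1/4002 = -85/172086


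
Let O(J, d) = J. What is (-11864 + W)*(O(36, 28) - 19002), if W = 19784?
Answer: -150210720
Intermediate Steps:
(-11864 + W)*(O(36, 28) - 19002) = (-11864 + 19784)*(36 - 19002) = 7920*(-18966) = -150210720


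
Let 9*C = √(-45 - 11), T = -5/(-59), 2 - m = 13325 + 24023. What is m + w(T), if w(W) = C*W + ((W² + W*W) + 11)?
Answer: -129963085/3481 + 10*I*√14/531 ≈ -37335.0 + 0.070464*I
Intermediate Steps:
m = -37346 (m = 2 - (13325 + 24023) = 2 - 1*37348 = 2 - 37348 = -37346)
T = 5/59 (T = -5*(-1/59) = 5/59 ≈ 0.084746)
C = 2*I*√14/9 (C = √(-45 - 11)/9 = √(-56)/9 = (2*I*√14)/9 = 2*I*√14/9 ≈ 0.83148*I)
w(W) = 11 + 2*W² + 2*I*W*√14/9 (w(W) = (2*I*√14/9)*W + ((W² + W*W) + 11) = 2*I*W*√14/9 + ((W² + W²) + 11) = 2*I*W*√14/9 + (2*W² + 11) = 2*I*W*√14/9 + (11 + 2*W²) = 11 + 2*W² + 2*I*W*√14/9)
m + w(T) = -37346 + (11 + 2*(5/59)² + (2/9)*I*(5/59)*√14) = -37346 + (11 + 2*(25/3481) + 10*I*√14/531) = -37346 + (11 + 50/3481 + 10*I*√14/531) = -37346 + (38341/3481 + 10*I*√14/531) = -129963085/3481 + 10*I*√14/531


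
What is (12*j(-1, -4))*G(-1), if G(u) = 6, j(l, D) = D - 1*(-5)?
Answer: 72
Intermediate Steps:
j(l, D) = 5 + D (j(l, D) = D + 5 = 5 + D)
(12*j(-1, -4))*G(-1) = (12*(5 - 4))*6 = (12*1)*6 = 12*6 = 72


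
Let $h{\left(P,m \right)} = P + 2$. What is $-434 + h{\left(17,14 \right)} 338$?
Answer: $5988$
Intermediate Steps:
$h{\left(P,m \right)} = 2 + P$
$-434 + h{\left(17,14 \right)} 338 = -434 + \left(2 + 17\right) 338 = -434 + 19 \cdot 338 = -434 + 6422 = 5988$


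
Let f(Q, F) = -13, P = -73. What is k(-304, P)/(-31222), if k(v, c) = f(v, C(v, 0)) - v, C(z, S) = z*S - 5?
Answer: -291/31222 ≈ -0.0093203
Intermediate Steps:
C(z, S) = -5 + S*z (C(z, S) = S*z - 5 = -5 + S*z)
k(v, c) = -13 - v
k(-304, P)/(-31222) = (-13 - 1*(-304))/(-31222) = (-13 + 304)*(-1/31222) = 291*(-1/31222) = -291/31222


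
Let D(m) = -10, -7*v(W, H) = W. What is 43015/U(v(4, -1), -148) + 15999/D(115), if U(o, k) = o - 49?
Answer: -8562703/3470 ≈ -2467.6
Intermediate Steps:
v(W, H) = -W/7
U(o, k) = -49 + o
43015/U(v(4, -1), -148) + 15999/D(115) = 43015/(-49 - 1/7*4) + 15999/(-10) = 43015/(-49 - 4/7) + 15999*(-1/10) = 43015/(-347/7) - 15999/10 = 43015*(-7/347) - 15999/10 = -301105/347 - 15999/10 = -8562703/3470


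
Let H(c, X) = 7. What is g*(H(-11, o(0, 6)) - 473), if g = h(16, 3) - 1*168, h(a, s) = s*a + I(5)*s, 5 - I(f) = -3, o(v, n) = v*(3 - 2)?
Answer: 44736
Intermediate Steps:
o(v, n) = v (o(v, n) = v*1 = v)
I(f) = 8 (I(f) = 5 - 1*(-3) = 5 + 3 = 8)
h(a, s) = 8*s + a*s (h(a, s) = s*a + 8*s = a*s + 8*s = 8*s + a*s)
g = -96 (g = 3*(8 + 16) - 1*168 = 3*24 - 168 = 72 - 168 = -96)
g*(H(-11, o(0, 6)) - 473) = -96*(7 - 473) = -96*(-466) = 44736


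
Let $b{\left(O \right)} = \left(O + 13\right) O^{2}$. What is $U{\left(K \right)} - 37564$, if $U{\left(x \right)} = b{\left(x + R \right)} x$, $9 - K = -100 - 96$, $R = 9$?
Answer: $2131079296$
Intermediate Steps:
$K = 205$ ($K = 9 - \left(-100 - 96\right) = 9 - -196 = 9 + 196 = 205$)
$b{\left(O \right)} = O^{2} \left(13 + O\right)$ ($b{\left(O \right)} = \left(13 + O\right) O^{2} = O^{2} \left(13 + O\right)$)
$U{\left(x \right)} = x \left(9 + x\right)^{2} \left(22 + x\right)$ ($U{\left(x \right)} = \left(x + 9\right)^{2} \left(13 + \left(x + 9\right)\right) x = \left(9 + x\right)^{2} \left(13 + \left(9 + x\right)\right) x = \left(9 + x\right)^{2} \left(22 + x\right) x = x \left(9 + x\right)^{2} \left(22 + x\right)$)
$U{\left(K \right)} - 37564 = 205 \left(9 + 205\right)^{2} \left(22 + 205\right) - 37564 = 205 \cdot 214^{2} \cdot 227 - 37564 = 205 \cdot 45796 \cdot 227 - 37564 = 2131116860 - 37564 = 2131079296$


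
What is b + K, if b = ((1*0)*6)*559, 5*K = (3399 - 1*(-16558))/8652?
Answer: 2851/6180 ≈ 0.46133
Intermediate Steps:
K = 2851/6180 (K = ((3399 - 1*(-16558))/8652)/5 = ((3399 + 16558)*(1/8652))/5 = (19957*(1/8652))/5 = (1/5)*(2851/1236) = 2851/6180 ≈ 0.46133)
b = 0 (b = (0*6)*559 = 0*559 = 0)
b + K = 0 + 2851/6180 = 2851/6180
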